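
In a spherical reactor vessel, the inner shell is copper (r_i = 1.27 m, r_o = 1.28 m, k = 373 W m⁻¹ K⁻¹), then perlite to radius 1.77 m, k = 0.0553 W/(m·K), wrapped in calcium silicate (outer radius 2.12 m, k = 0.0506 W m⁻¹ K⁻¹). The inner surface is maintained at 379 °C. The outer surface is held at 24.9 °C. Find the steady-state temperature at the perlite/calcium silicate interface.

T = 138 °C

Resistance network (inner→outer):
  R_copper = (1/1.27 − 1/1.28)/(4πk) = 0.006152/(4π·373) = 1.312×10^-6 K/W
  R_perlite = (1/1.28 − 1/1.77)/(4πk) = 0.2163/(4π·0.0553) = 0.3112 K/W
  R_calcium silicate = (1/1.77 − 1/2.12)/(4πk) = 0.09327/(4π·0.0506) = 0.1467 K/W
ΣR = 1.312×10^-6 + 0.3112 + 0.1467 = 0.4579 K/W
Q = ΔT/ΣR = (379 °C − 24.9 °C)/0.4579 = 773.3 W
From the inner boundary to the perlite/calcium silicate interface, ΣR_partial = 0.3112 K/W.
T_interface = T_in − Q·ΣR_partial = 379 °C − (773.3)(0.3112) = 138 °C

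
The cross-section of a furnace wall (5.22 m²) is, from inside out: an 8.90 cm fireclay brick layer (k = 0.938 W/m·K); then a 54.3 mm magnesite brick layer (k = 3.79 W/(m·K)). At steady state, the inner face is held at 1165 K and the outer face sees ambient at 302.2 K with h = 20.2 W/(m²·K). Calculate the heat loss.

Q = 28.4 kW

Series thermal resistances, inner to outer:
  R_fireclay brick = L/(kA) = 0.0890/(0.938·5.22) = 0.01818 K/W
  R_magnesite brick = L/(kA) = 0.0543/(3.79·5.22) = 0.002745 K/W
  R_conv,out = 1/(hA) = 1/(20.2·5.22) = 0.009484 K/W
ΣR = 0.01818 + 0.002745 + 0.009484 = 0.03041 K/W
Q = ΔT/ΣR = (1165 K − 302.2 K)/0.03041 = 28400 W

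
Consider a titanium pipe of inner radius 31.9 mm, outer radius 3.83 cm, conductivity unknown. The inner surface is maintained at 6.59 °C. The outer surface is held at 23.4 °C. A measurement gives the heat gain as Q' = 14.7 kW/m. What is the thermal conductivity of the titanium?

k = 25.4 W/m·K

ΣR = ΔT/Q' = |6.59 − 23.4|/14700 = 0.001144 m·K/W
ln(r₂/r₁)/(2πk) = 0.001144 ⇒ k = 0.1828/(2π·0.001144) = 25.4 W/m·K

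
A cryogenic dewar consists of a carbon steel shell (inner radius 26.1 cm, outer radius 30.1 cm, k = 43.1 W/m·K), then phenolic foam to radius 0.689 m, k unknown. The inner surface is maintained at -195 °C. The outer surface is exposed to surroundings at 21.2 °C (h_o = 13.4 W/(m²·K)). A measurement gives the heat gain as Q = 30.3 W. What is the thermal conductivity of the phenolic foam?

k = 0.0209 W/m·K

ΣR = ΔT/Q = |-195 − 21.2|/30.3 = 7.135 K/W
Known resistances:
  R_carbon steel = (1/0.261 − 1/0.301)/(4πk) = 0.5092/(4π·43.1) = 9.401×10^-4 K/W
  R_conv,out = 1/(4πr²h) = 1/(4π·0.689²·13.4) = 0.01251 K/W
R_phenolic foam = ΣR − ΣR_known = 7.135 − 0.01345 = 7.122 K/W
(1/r₁−1/r₂)/(4πk) = 7.122 ⇒ k = 1.871/(4π·7.122) = 0.0209 W/m·K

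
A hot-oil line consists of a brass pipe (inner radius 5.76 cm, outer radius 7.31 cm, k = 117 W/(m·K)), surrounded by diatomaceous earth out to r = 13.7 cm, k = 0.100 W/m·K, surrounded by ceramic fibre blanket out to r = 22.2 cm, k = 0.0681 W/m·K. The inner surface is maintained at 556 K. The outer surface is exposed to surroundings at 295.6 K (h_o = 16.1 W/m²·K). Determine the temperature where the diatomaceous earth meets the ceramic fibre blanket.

T = 436 K

Treat each layer as a resistance in series:
  R'_brass = ln(0.0731/0.0576)/(2πk) = 0.2383/(2π·117) = 3.242×10^-4 m·K/W
  R'_diatomaceous earth = ln(0.137/0.0731)/(2πk) = 0.6282/(2π·0.100) = 0.9997 m·K/W
  R'_ceramic fibre blanket = ln(0.222/0.137)/(2πk) = 0.4827/(2π·0.0681) = 1.128 m·K/W
  R'_conv,out = 1/(2πr h) = 1/(2π·0.222·16.1) = 0.04453 m·K/W
ΣR = 3.242×10^-4 + 0.9997 + 1.128 + 0.04453 = 2.173 m·K/W
Q' = ΔT/ΣR = (556 K − 295.6 K)/2.173 = 119.8 W/m
From the inner boundary to the diatomaceous earth/ceramic fibre blanket interface, ΣR_partial = 1.000 m·K/W.
T_interface = T_in − Q'·ΣR_partial = 556 K − (119.8)(1.000) = 436 K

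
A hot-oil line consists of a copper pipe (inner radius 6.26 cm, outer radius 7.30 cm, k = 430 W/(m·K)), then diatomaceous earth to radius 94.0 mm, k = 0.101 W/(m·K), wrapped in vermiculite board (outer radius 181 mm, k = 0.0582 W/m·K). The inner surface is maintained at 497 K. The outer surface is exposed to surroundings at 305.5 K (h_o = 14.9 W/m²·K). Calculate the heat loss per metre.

Resistance network (inner→outer):
  R'_copper = ln(0.0730/0.0626)/(2πk) = 0.1537/(2π·430) = 5.689×10^-5 m·K/W
  R'_diatomaceous earth = ln(0.0940/0.0730)/(2πk) = 0.2528/(2π·0.101) = 0.3984 m·K/W
  R'_vermiculite board = ln(0.181/0.0940)/(2πk) = 0.6552/(2π·0.0582) = 1.792 m·K/W
  R'_conv,out = 1/(2πr h) = 1/(2π·0.181·14.9) = 0.05901 m·K/W
ΣR = 5.689×10^-5 + 0.3984 + 1.792 + 0.05901 = 2.249 m·K/W
Q' = ΔT/ΣR = (497 K − 305.5 K)/2.249 = 85.1 W/m

Q' = 85.1 W/m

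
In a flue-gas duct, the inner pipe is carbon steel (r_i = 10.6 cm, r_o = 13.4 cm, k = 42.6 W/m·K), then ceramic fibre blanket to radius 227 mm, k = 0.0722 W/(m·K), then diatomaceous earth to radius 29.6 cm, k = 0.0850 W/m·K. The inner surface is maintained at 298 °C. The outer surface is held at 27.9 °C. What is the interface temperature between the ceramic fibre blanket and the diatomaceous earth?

T = 109 °C

Treat each layer as a resistance in series:
  R'_carbon steel = ln(0.134/0.106)/(2πk) = 0.2344/(2π·42.6) = 8.757×10^-4 m·K/W
  R'_ceramic fibre blanket = ln(0.227/0.134)/(2πk) = 0.5271/(2π·0.0722) = 1.162 m·K/W
  R'_diatomaceous earth = ln(0.296/0.227)/(2πk) = 0.2654/(2π·0.0850) = 0.4970 m·K/W
ΣR = 8.757×10^-4 + 1.162 + 0.4970 = 1.660 m·K/W
Q' = ΔT/ΣR = (298 °C − 27.9 °C)/1.660 = 162.7 W/m
From the inner boundary to the ceramic fibre blanket/diatomaceous earth interface, ΣR_partial = 1.163 m·K/W.
T_interface = T_in − Q'·ΣR_partial = 298 °C − (162.7)(1.163) = 109 °C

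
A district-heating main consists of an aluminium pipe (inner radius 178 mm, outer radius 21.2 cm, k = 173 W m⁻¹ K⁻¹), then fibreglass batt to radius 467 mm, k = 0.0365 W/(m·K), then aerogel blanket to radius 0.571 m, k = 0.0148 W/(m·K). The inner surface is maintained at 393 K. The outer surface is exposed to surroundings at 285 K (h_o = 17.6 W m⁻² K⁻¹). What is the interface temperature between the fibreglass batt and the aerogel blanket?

T = 326.8 K

Resistance network (inner→outer):
  R'_aluminium = ln(0.212/0.178)/(2πk) = 0.1748/(2π·173) = 1.608×10^-4 m·K/W
  R'_fibreglass batt = ln(0.467/0.212)/(2πk) = 0.7897/(2π·0.0365) = 3.444 m·K/W
  R'_aerogel blanket = ln(0.571/0.467)/(2πk) = 0.2011/(2π·0.0148) = 2.162 m·K/W
  R'_conv,out = 1/(2πr h) = 1/(2π·0.571·17.6) = 0.01584 m·K/W
ΣR = 1.608×10^-4 + 3.444 + 2.162 + 0.01584 = 5.622 m·K/W
Q' = ΔT/ΣR = (393 K − 285 K)/5.622 = 19.21 W/m
From the inner boundary to the fibreglass batt/aerogel blanket interface, ΣR_partial = 3.444 m·K/W.
T_interface = T_in − Q'·ΣR_partial = 393 K − (19.21)(3.444) = 326.8 K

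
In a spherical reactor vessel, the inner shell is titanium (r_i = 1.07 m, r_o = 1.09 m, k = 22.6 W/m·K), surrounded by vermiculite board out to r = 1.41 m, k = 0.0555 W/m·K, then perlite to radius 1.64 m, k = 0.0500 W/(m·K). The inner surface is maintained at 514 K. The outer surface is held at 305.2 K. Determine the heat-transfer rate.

Treat each layer as a resistance in series:
  R_titanium = (1/1.07 − 1/1.09)/(4πk) = 0.01715/(4π·22.6) = 6.038×10^-5 K/W
  R_vermiculite board = (1/1.09 − 1/1.41)/(4πk) = 0.2082/(4π·0.0555) = 0.2985 K/W
  R_perlite = (1/1.41 − 1/1.64)/(4πk) = 0.09946/(4π·0.0500) = 0.1583 K/W
ΣR = 6.038×10^-5 + 0.2985 + 0.1583 = 0.4569 K/W
Q = ΔT/ΣR = (514 K − 305.2 K)/0.4569 = 457 W

Q = 457 W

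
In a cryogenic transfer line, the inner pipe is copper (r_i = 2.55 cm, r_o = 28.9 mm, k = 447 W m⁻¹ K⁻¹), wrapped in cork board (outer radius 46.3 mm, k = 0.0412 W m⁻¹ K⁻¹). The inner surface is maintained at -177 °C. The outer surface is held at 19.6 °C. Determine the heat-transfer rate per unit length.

Q' = 108 W/m

Series thermal resistances, inner to outer:
  R'_copper = ln(0.0289/0.0255)/(2πk) = 0.1252/(2π·447) = 4.456×10^-5 m·K/W
  R'_cork board = ln(0.0463/0.0289)/(2πk) = 0.4713/(2π·0.0412) = 1.821 m·K/W
ΣR = 4.456×10^-5 + 1.821 = 1.821 m·K/W
Q' = ΔT/ΣR = (-177 °C − 19.6 °C)/1.821 = -108 W/m
(Negative Q' ⇒ heat flows inward; heat gain = 108 W/m.)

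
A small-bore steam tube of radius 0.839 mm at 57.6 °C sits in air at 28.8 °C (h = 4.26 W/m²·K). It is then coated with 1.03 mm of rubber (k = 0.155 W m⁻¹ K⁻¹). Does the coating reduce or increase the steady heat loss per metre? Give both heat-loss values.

increases: 0.647 → 1.38 W/m

Critical radius for a cylinder: r_cr = k/h = 0.0364 m = 3.64 cm.
Outer radius after coating: r₂ = 8.39×10^-4 + 0.00103 = 0.001869 m.
Since r₁ < r_cr and r₂ ≤ r_cr, the coating moves toward the maximum at r_cr — heat loss rises.
Bare: R = 1/(2πr₁h) = 44.53 m·K/W; Q = 28.8/44.53 = 0.647 W/m.
Coated: R = R_cond + R_conv = 20.81 m·K/W; Q = 28.8/20.81 = 1.38 W/m.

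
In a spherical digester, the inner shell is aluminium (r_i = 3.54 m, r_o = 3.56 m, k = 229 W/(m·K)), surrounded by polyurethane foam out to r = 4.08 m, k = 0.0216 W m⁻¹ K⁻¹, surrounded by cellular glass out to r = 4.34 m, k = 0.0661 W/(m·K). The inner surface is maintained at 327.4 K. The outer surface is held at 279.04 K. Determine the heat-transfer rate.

Resistance network (inner→outer):
  R_aluminium = (1/3.54 − 1/3.56)/(4πk) = 0.001587/(4π·229) = 5.515×10^-7 K/W
  R_polyurethane foam = (1/3.56 − 1/4.08)/(4πk) = 0.03580/(4π·0.0216) = 0.1319 K/W
  R_cellular glass = (1/4.08 − 1/4.34)/(4πk) = 0.01468/(4π·0.0661) = 0.01768 K/W
ΣR = 5.515×10^-7 + 0.1319 + 0.01768 = 0.1496 K/W
Q = ΔT/ΣR = (327.4 K − 279.04 K)/0.1496 = 323 W

Q = 323 W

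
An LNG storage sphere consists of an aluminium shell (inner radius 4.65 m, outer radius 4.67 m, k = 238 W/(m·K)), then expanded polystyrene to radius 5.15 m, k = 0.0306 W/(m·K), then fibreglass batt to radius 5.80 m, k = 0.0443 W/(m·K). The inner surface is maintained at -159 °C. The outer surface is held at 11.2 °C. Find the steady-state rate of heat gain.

Series thermal resistances, inner to outer:
  R_aluminium = (1/4.65 − 1/4.67)/(4πk) = 9.210×10^-4/(4π·238) = 3.079×10^-7 K/W
  R_expanded polystyrene = (1/4.67 − 1/5.15)/(4πk) = 0.01996/(4π·0.0306) = 0.05190 K/W
  R_fibreglass batt = (1/5.15 − 1/5.80)/(4πk) = 0.02176/(4π·0.0443) = 0.03909 K/W
ΣR = 3.079×10^-7 + 0.05190 + 0.03909 = 0.09099 K/W
Q = ΔT/ΣR = (-159 °C − 11.2 °C)/0.09099 = -1870 W
(Negative Q ⇒ heat flows inward; heat gain = 1870 W.)

Q = 1870 W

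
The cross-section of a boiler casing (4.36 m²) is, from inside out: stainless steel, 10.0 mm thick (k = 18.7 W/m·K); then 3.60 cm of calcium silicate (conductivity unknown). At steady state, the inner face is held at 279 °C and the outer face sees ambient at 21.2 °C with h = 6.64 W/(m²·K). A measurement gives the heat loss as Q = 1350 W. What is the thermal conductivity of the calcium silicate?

ΣR = ΔT/Q = |279 − 21.2|/1350 = 0.1910 K/W
Known resistances:
  R_stainless steel = L/(kA) = 0.0100/(18.7·4.36) = 1.227×10^-4 K/W
  R_conv,out = 1/(hA) = 1/(6.64·4.36) = 0.03454 K/W
R_calcium silicate = ΣR − ΣR_known = 0.1910 − 0.03466 = 0.1563 K/W
L/(kA) = 0.1563 ⇒ k = 0.0360/(0.1563·4.36) = 0.0528 W/m·K

k = 0.0528 W/m·K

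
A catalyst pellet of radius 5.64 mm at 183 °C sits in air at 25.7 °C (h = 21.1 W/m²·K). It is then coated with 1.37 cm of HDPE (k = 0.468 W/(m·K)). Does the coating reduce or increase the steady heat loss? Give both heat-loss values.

increases: 1.33 → 5.00 W

Critical radius for a sphere: r_cr = 2k/h = 0.0444 m = 4.44 cm.
Outer radius after coating: r₂ = 0.00564 + 0.0137 = 0.01934 m.
Since r₁ < r_cr and r₂ ≤ r_cr, the coating moves toward the maximum at r_cr — heat loss rises.
Bare: R = 1/(4πr₁²h) = 118.6 K/W; Q = 157.3/118.6 = 1.33 W.
Coated: R = R_cond + R_conv = 31.44 K/W; Q = 157.3/31.44 = 5.00 W.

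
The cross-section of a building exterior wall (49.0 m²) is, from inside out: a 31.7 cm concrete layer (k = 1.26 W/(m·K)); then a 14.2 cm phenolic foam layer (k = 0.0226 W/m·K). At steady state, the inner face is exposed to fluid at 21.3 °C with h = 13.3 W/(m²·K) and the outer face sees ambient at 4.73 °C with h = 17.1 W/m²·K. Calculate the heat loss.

Series thermal resistances, inner to outer:
  R_conv,in = 1/(hA) = 1/(13.3·49.0) = 0.001534 K/W
  R_concrete = L/(kA) = 0.317/(1.26·49.0) = 0.005134 K/W
  R_phenolic foam = L/(kA) = 0.142/(0.0226·49.0) = 0.1282 K/W
  R_conv,out = 1/(hA) = 1/(17.1·49.0) = 0.001193 K/W
ΣR = 0.001534 + 0.005134 + 0.1282 + 0.001193 = 0.1361 K/W
Q = ΔT/ΣR = (21.3 °C − 4.73 °C)/0.1361 = 122 W

Q = 122 W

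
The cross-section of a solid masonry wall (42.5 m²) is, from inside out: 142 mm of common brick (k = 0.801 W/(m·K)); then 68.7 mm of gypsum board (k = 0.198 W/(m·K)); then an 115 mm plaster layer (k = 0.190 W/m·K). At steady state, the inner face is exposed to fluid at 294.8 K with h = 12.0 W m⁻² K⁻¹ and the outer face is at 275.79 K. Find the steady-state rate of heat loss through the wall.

Q = 666 W

Series thermal resistances, inner to outer:
  R_conv,in = 1/(hA) = 1/(12.0·42.5) = 0.001961 K/W
  R_common brick = L/(kA) = 0.142/(0.801·42.5) = 0.004171 K/W
  R_gypsum board = L/(kA) = 0.0687/(0.198·42.5) = 0.008164 K/W
  R_plaster = L/(kA) = 0.115/(0.190·42.5) = 0.01424 K/W
ΣR = 0.001961 + 0.004171 + 0.008164 + 0.01424 = 0.02854 K/W
Q = ΔT/ΣR = (294.8 K − 275.79 K)/0.02854 = 666 W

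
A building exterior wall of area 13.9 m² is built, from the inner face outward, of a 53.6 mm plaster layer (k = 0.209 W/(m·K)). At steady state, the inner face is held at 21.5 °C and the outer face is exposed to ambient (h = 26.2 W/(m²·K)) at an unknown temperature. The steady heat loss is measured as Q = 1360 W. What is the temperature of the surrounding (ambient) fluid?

Series resistances:
  R_plaster = L/(kA) = 0.0536/(0.209·13.9) = 0.01845 K/W
  R_conv,out = 1/(hA) = 1/(26.2·13.9) = 0.002746 K/W
ΣR = 0.02120 K/W
ΔT = Q·ΣR = 1360 × 0.02120 = 28.83 K
Heat flows outward, so T_out = T_in − ΔT = 21.5 − 28.83 = -7.33 °C

T_out = -7.33 °C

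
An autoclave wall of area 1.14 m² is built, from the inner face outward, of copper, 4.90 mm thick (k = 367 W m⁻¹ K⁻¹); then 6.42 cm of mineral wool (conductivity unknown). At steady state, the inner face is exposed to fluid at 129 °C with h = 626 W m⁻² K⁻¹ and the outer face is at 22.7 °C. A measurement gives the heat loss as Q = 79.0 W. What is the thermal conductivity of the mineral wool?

k = 0.0419 W/m·K

ΣR = ΔT/Q = |129 − 22.7|/79.0 = 1.346 K/W
Known resistances:
  R_conv,in = 1/(hA) = 1/(626·1.14) = 0.001401 K/W
  R_copper = L/(kA) = 0.00490/(367·1.14) = 1.171×10^-5 K/W
R_mineral wool = ΣR − ΣR_known = 1.346 − 0.001413 = 1.345 K/W
L/(kA) = 1.345 ⇒ k = 0.0642/(1.345·1.14) = 0.0419 W/m·K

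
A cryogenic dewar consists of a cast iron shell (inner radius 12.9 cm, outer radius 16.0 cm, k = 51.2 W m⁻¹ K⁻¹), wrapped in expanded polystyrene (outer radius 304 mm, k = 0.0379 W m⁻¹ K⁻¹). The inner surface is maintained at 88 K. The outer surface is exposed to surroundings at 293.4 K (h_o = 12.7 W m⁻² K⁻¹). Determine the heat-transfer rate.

Resistance network (inner→outer):
  R_cast iron = (1/0.129 − 1/0.160)/(4πk) = 1.502/(4π·51.2) = 0.002334 K/W
  R_expanded polystyrene = (1/0.160 − 1/0.304)/(4πk) = 2.961/(4π·0.0379) = 6.216 K/W
  R_conv,out = 1/(4πr²h) = 1/(4π·0.304²·12.7) = 0.06780 K/W
ΣR = 0.002334 + 6.216 + 0.06780 = 6.286 K/W
Q = ΔT/ΣR = (88 K − 293.4 K)/6.286 = -32.7 W
(Negative Q ⇒ heat flows inward; heat gain = 32.7 W.)

Q = 32.7 W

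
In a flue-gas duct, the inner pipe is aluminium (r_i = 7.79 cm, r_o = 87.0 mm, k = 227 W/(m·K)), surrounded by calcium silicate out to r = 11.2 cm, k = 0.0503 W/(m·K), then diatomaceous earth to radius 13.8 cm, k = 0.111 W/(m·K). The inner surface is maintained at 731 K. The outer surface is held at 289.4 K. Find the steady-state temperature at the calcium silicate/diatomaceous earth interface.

Treat each layer as a resistance in series:
  R'_aluminium = ln(0.0870/0.0779)/(2πk) = 0.1105/(2π·227) = 7.746×10^-5 m·K/W
  R'_calcium silicate = ln(0.112/0.0870)/(2πk) = 0.2526/(2π·0.0503) = 0.7992 m·K/W
  R'_diatomaceous earth = ln(0.138/0.112)/(2πk) = 0.2088/(2π·0.111) = 0.2993 m·K/W
ΣR = 7.746×10^-5 + 0.7992 + 0.2993 = 1.099 m·K/W
Q' = ΔT/ΣR = (731 K − 289.4 K)/1.099 = 401.8 W/m
From the inner boundary to the calcium silicate/diatomaceous earth interface, ΣR_partial = 0.7993 m·K/W.
T_interface = T_in − Q'·ΣR_partial = 731 K − (401.8)(0.7993) = 410 K

T = 410 K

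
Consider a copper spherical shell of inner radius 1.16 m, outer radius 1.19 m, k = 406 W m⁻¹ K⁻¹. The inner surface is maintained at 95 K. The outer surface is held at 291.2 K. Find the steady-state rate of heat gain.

Q = 4πk·ΔT/(1/r₁ − 1/r₂) = 4π × 406 × 196.2 / (1/1.16 − 1/1.19) = 4.61×10^7 W

Q = 46100 kW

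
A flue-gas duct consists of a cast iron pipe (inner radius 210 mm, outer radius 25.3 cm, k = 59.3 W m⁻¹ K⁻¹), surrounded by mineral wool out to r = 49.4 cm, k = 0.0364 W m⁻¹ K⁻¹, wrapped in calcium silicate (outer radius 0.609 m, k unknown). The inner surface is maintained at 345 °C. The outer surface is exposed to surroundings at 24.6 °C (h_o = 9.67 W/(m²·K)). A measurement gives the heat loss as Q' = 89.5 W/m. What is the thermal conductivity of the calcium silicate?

ΣR = ΔT/Q' = |345 − 24.6|/89.5 = 3.580 m·K/W
Known resistances:
  R'_cast iron = ln(0.253/0.210)/(2πk) = 0.1863/(2π·59.3) = 5.000×10^-4 m·K/W
  R'_mineral wool = ln(0.494/0.253)/(2πk) = 0.6691/(2π·0.0364) = 2.926 m·K/W
  R'_conv,out = 1/(2πr h) = 1/(2π·0.609·9.67) = 0.02703 m·K/W
R_calcium silicate = ΣR − ΣR_known = 3.580 − 2.954 = 0.6260 m·K/W
ln(r₂/r₁)/(2πk) = 0.6260 ⇒ k = 0.2093/(2π·0.6260) = 0.0532 W/m·K

k = 0.0532 W/m·K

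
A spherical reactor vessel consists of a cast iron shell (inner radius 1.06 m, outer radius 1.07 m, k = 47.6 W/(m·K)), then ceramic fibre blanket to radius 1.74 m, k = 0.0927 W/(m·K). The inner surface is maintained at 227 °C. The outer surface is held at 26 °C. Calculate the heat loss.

Q = 651 W

Treat each layer as a resistance in series:
  R_cast iron = (1/1.06 − 1/1.07)/(4πk) = 0.008817/(4π·47.6) = 1.474×10^-5 K/W
  R_ceramic fibre blanket = (1/1.07 − 1/1.74)/(4πk) = 0.3599/(4π·0.0927) = 0.3089 K/W
ΣR = 1.474×10^-5 + 0.3089 = 0.3089 K/W
Q = ΔT/ΣR = (227 °C − 26 °C)/0.3089 = 651 W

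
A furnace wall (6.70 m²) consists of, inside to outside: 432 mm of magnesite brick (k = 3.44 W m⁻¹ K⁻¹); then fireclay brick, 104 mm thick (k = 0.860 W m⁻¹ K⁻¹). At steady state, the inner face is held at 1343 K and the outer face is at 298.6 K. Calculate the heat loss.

Q = 28.4 kW

Series thermal resistances, inner to outer:
  R_magnesite brick = L/(kA) = 0.432/(3.44·6.70) = 0.01874 K/W
  R_fireclay brick = L/(kA) = 0.104/(0.860·6.70) = 0.01805 K/W
ΣR = 0.01874 + 0.01805 = 0.03679 K/W
Q = ΔT/ΣR = (1343 K − 298.6 K)/0.03679 = 28400 W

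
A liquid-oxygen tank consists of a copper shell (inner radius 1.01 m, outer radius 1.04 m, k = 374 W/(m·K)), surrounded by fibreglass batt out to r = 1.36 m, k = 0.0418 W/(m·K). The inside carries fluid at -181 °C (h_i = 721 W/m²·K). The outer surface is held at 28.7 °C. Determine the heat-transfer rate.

Series thermal resistances, inner to outer:
  R_conv,in = 1/(4πr²h) = 1/(4π·1.01²·721) = 1.082×10^-4 K/W
  R_copper = (1/1.01 − 1/1.04)/(4πk) = 0.02856/(4π·374) = 6.077×10^-6 K/W
  R_fibreglass batt = (1/1.04 − 1/1.36)/(4πk) = 0.2262/(4π·0.0418) = 0.4307 K/W
ΣR = 1.082×10^-4 + 6.077×10^-6 + 0.4307 = 0.4308 K/W
Q = ΔT/ΣR = (-181 °C − 28.7 °C)/0.4308 = -487 W
(Negative Q ⇒ heat flows inward; heat gain = 487 W.)

Q = 487 W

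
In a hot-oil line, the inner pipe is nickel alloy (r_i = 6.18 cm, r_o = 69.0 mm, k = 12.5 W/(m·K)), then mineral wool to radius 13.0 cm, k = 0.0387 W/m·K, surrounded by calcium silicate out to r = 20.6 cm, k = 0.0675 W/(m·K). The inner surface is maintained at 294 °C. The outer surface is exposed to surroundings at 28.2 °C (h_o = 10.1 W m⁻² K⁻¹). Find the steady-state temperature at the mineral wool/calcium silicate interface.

T = 110 °C

Treat each layer as a resistance in series:
  R'_nickel alloy = ln(0.0690/0.0618)/(2πk) = 0.1102/(2π·12.5) = 0.001403 m·K/W
  R'_mineral wool = ln(0.130/0.0690)/(2πk) = 0.6334/(2π·0.0387) = 2.605 m·K/W
  R'_calcium silicate = ln(0.206/0.130)/(2πk) = 0.4603/(2π·0.0675) = 1.085 m·K/W
  R'_conv,out = 1/(2πr h) = 1/(2π·0.206·10.1) = 0.07649 m·K/W
ΣR = 0.001403 + 2.605 + 1.085 + 0.07649 = 3.768 m·K/W
Q' = ΔT/ΣR = (294 °C − 28.2 °C)/3.768 = 70.54 W/m
From the inner boundary to the mineral wool/calcium silicate interface, ΣR_partial = 2.606 m·K/W.
T_interface = T_in − Q'·ΣR_partial = 294 °C − (70.54)(2.606) = 110 °C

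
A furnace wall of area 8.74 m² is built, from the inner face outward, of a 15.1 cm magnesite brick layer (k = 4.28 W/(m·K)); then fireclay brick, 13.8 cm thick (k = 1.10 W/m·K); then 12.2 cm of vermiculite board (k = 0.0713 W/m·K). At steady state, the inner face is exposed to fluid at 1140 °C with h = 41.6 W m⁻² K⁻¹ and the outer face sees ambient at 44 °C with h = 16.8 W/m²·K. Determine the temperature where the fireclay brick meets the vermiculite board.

Treat each layer as a resistance in series:
  R_conv,in = 1/(hA) = 1/(41.6·8.74) = 0.002750 K/W
  R_magnesite brick = L/(kA) = 0.151/(4.28·8.74) = 0.004037 K/W
  R_fireclay brick = L/(kA) = 0.138/(1.10·8.74) = 0.01435 K/W
  R_vermiculite board = L/(kA) = 0.122/(0.0713·8.74) = 0.1958 K/W
  R_conv,out = 1/(hA) = 1/(16.8·8.74) = 0.006811 K/W
ΣR = 0.002750 + 0.004037 + 0.01435 + 0.1958 + 0.006811 = 0.2237 K/W
Q = ΔT/ΣR = (1140 °C − 44 °C)/0.2237 = 4899 W
From the inner boundary to the fireclay brick/vermiculite board interface, ΣR_partial = 0.02114 K/W.
T_interface = T_in − Q·ΣR_partial = 1140 °C − (4899)(0.02114) = 1036 °C

T = 1036 °C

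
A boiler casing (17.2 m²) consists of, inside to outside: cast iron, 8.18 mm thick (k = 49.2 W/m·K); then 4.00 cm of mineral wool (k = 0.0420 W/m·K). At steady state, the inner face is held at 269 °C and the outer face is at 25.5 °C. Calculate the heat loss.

Q = 4.40 kW

Series thermal resistances, inner to outer:
  R_cast iron = L/(kA) = 0.00818/(49.2·17.2) = 9.666×10^-6 K/W
  R_mineral wool = L/(kA) = 0.0400/(0.0420·17.2) = 0.05537 K/W
ΣR = 9.666×10^-6 + 0.05537 = 0.05538 K/W
Q = ΔT/ΣR = (269 °C − 25.5 °C)/0.05538 = 4400 W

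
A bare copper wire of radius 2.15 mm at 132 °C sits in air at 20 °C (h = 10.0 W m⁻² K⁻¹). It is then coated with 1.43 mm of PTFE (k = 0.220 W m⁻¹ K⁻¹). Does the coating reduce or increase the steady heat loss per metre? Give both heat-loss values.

Critical radius for a cylinder: r_cr = k/h = 0.0220 m = 2.20 cm.
Outer radius after coating: r₂ = 0.00215 + 0.00143 = 0.00358 m.
Since r₁ < r_cr and r₂ ≤ r_cr, the coating moves toward the maximum at r_cr — heat loss rises.
Bare: R = 1/(2πr₁h) = 7.403 m·K/W; Q = 112/7.403 = 15.1 W/m.
Coated: R = R_cond + R_conv = 4.815 m·K/W; Q = 112/4.815 = 23.3 W/m.

increases: 15.1 → 23.3 W/m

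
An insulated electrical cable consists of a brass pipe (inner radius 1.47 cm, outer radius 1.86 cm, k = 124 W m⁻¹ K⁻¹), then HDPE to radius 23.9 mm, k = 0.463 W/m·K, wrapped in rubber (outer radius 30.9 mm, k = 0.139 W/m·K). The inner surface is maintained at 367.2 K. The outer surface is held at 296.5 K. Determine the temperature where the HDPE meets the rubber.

T = 351.1 K

Treat each layer as a resistance in series:
  R'_brass = ln(0.0186/0.0147)/(2πk) = 0.2353/(2π·124) = 3.020×10^-4 m·K/W
  R'_HDPE = ln(0.0239/0.0186)/(2πk) = 0.2507/(2π·0.463) = 0.08618 m·K/W
  R'_rubber = ln(0.0309/0.0239)/(2πk) = 0.2569/(2π·0.139) = 0.2941 m·K/W
ΣR = 3.020×10^-4 + 0.08618 + 0.2941 = 0.3806 m·K/W
Q' = ΔT/ΣR = (367.2 K − 296.5 K)/0.3806 = 185.8 W/m
From the inner boundary to the HDPE/rubber interface, ΣR_partial = 0.08648 m·K/W.
T_interface = T_in − Q'·ΣR_partial = 367.2 K − (185.8)(0.08648) = 351.1 K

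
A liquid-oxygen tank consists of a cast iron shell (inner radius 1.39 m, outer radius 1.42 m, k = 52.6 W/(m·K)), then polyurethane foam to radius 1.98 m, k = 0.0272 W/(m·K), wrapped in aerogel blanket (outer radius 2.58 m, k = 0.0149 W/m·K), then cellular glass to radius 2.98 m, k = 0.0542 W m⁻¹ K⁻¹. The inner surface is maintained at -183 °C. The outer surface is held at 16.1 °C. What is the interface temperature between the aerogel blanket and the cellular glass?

T = 4.3 °C

Series thermal resistances, inner to outer:
  R_cast iron = (1/1.39 − 1/1.42)/(4πk) = 0.01520/(4π·52.6) = 2.299×10^-5 K/W
  R_polyurethane foam = (1/1.42 − 1/1.98)/(4πk) = 0.1992/(4π·0.0272) = 0.5827 K/W
  R_aerogel blanket = (1/1.98 − 1/2.58)/(4πk) = 0.1175/(4π·0.0149) = 0.6273 K/W
  R_cellular glass = (1/2.58 − 1/2.98)/(4πk) = 0.05203/(4π·0.0542) = 0.07639 K/W
ΣR = 2.299×10^-5 + 0.5827 + 0.6273 + 0.07639 = 1.286 K/W
Q = ΔT/ΣR = (-183 °C − 16.1 °C)/1.286 = -154.8 W
From the inner boundary to the aerogel blanket/cellular glass interface, ΣR_partial = 1.210 K/W.
T_interface = T_in − Q·ΣR_partial = -183 °C − (-154.8)(1.210) = 4.3 °C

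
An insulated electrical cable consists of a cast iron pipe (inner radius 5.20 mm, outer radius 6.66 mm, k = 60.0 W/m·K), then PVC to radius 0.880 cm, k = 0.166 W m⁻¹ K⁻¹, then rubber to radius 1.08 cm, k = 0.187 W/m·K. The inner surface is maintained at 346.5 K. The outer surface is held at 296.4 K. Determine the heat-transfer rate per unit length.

Treat each layer as a resistance in series:
  R'_cast iron = ln(0.00666/0.00520)/(2πk) = 0.2475/(2π·60.0) = 6.564×10^-4 m·K/W
  R'_PVC = ln(0.00880/0.00666)/(2πk) = 0.2786/(2π·0.166) = 0.2671 m·K/W
  R'_rubber = ln(0.0108/0.00880)/(2πk) = 0.2048/(2π·0.187) = 0.1743 m·K/W
ΣR = 6.564×10^-4 + 0.2671 + 0.1743 = 0.4421 m·K/W
Q' = ΔT/ΣR = (346.5 K − 296.4 K)/0.4421 = 113 W/m

Q' = 113 W/m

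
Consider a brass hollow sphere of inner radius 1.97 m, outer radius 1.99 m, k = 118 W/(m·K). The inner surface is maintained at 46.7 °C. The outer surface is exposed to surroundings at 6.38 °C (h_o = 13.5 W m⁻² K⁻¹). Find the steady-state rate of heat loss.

Series thermal resistances, inner to outer:
  R_brass = (1/1.97 − 1/1.99)/(4πk) = 0.005102/(4π·118) = 3.440×10^-6 K/W
  R_conv,out = 1/(4πr²h) = 1/(4π·1.99²·13.5) = 0.001489 K/W
ΣR = 3.440×10^-6 + 0.001489 = 0.001492 K/W
Q = ΔT/ΣR = (46.7 °C − 6.38 °C)/0.001492 = 27000 W

Q = 27.0 kW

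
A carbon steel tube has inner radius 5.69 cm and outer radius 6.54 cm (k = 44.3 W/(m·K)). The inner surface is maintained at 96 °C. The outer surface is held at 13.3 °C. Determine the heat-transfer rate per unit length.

Q' = 2πk·ΔT/ln(r₂/r₁) = 2π × 44.3 × 82.7 / ln(0.0654/0.0569) = 1.65×10^5 W/m

Q' = 165 kW/m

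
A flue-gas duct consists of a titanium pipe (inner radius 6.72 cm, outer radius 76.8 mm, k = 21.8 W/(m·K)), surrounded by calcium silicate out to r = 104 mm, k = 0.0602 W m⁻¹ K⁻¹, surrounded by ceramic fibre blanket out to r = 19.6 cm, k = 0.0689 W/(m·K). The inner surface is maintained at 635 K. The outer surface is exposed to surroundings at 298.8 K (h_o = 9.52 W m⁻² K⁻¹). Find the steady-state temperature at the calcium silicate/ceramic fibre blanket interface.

T = 520 K

Treat each layer as a resistance in series:
  R'_titanium = ln(0.0768/0.0672)/(2πk) = 0.1335/(2π·21.8) = 9.749×10^-4 m·K/W
  R'_calcium silicate = ln(0.104/0.0768)/(2πk) = 0.3032/(2π·0.0602) = 0.8016 m·K/W
  R'_ceramic fibre blanket = ln(0.196/0.104)/(2πk) = 0.6337/(2π·0.0689) = 1.464 m·K/W
  R'_conv,out = 1/(2πr h) = 1/(2π·0.196·9.52) = 0.08530 m·K/W
ΣR = 9.749×10^-4 + 0.8016 + 1.464 + 0.08530 = 2.352 m·K/W
Q' = ΔT/ΣR = (635 K − 298.8 K)/2.352 = 142.9 W/m
From the inner boundary to the calcium silicate/ceramic fibre blanket interface, ΣR_partial = 0.8026 m·K/W.
T_interface = T_in − Q'·ΣR_partial = 635 K − (142.9)(0.8026) = 520 K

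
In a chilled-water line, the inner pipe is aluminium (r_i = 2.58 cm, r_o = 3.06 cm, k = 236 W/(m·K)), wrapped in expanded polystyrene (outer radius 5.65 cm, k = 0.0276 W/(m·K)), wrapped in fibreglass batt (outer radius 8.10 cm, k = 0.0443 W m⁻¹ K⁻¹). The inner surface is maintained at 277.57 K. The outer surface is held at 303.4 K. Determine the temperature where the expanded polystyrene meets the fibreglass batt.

Series thermal resistances, inner to outer:
  R'_aluminium = ln(0.0306/0.0258)/(2πk) = 0.1706/(2π·236) = 1.151×10^-4 m·K/W
  R'_expanded polystyrene = ln(0.0565/0.0306)/(2πk) = 0.6132/(2π·0.0276) = 3.536 m·K/W
  R'_fibreglass batt = ln(0.0810/0.0565)/(2πk) = 0.3602/(2π·0.0443) = 1.294 m·K/W
ΣR = 1.151×10^-4 + 3.536 + 1.294 = 4.830 m·K/W
Q' = ΔT/ΣR = (277.57 K − 303.4 K)/4.830 = -5.348 W/m
From the inner boundary to the expanded polystyrene/fibreglass batt interface, ΣR_partial = 3.536 m·K/W.
T_interface = T_in − Q'·ΣR_partial = 277.57 K − (-5.348)(3.536) = 296.5 K

T = 296.5 K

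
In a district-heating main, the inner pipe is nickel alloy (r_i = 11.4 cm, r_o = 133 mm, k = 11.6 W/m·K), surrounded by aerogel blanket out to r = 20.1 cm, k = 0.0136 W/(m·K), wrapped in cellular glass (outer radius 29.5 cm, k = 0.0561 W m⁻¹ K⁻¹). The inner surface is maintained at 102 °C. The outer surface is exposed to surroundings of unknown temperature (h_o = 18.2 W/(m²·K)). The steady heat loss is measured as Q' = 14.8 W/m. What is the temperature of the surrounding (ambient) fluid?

Series resistances:
  R'_nickel alloy = ln(0.133/0.114)/(2πk) = 0.1542/(2π·11.6) = 0.002115 m·K/W
  R'_aerogel blanket = ln(0.201/0.133)/(2πk) = 0.4130/(2π·0.0136) = 4.833 m·K/W
  R'_cellular glass = ln(0.295/0.201)/(2πk) = 0.3837/(2π·0.0561) = 1.088 m·K/W
  R'_conv,out = 1/(2πr h) = 1/(2π·0.295·18.2) = 0.02964 m·K/W
ΣR = 5.953 m·K/W
ΔT = Q'·ΣR = 14.8 × 5.953 = 88.10 K
Heat flows outward, so T_out = T_in − ΔT = 102 − 88.10 = 13.9 °C

T_out = 13.9 °C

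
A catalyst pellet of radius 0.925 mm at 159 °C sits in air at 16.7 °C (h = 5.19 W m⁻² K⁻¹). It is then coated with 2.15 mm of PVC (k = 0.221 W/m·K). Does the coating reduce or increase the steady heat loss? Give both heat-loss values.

Critical radius for a sphere: r_cr = 2k/h = 0.0852 m = 8.52 cm.
Outer radius after coating: r₂ = 9.25×10^-4 + 0.00215 = 0.003075 m.
Since r₁ < r_cr and r₂ ≤ r_cr, the coating moves toward the maximum at r_cr — heat loss rises.
Bare: R = 1/(4πr₁²h) = 17920 K/W; Q = 142.3/17920 = 0.00794 W.
Coated: R = R_cond + R_conv = 1894 K/W; Q = 142.3/1894 = 0.0751 W.

increases: 0.00794 → 0.0751 W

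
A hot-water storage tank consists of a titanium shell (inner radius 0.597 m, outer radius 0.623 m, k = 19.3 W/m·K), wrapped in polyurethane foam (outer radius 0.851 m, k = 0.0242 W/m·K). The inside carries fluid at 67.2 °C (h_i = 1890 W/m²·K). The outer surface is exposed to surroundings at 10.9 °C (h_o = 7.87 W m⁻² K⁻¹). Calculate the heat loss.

Series thermal resistances, inner to outer:
  R_conv,in = 1/(4πr²h) = 1/(4π·0.597²·1890) = 1.181×10^-4 K/W
  R_titanium = (1/0.597 − 1/0.623)/(4πk) = 0.06991/(4π·19.3) = 2.882×10^-4 K/W
  R_polyurethane foam = (1/0.623 − 1/0.851)/(4πk) = 0.4300/(4π·0.0242) = 1.414 K/W
  R_conv,out = 1/(4πr²h) = 1/(4π·0.851²·7.87) = 0.01396 K/W
ΣR = 1.181×10^-4 + 2.882×10^-4 + 1.414 + 0.01396 = 1.428 K/W
Q = ΔT/ΣR = (67.2 °C − 10.9 °C)/1.428 = 39.4 W

Q = 39.4 W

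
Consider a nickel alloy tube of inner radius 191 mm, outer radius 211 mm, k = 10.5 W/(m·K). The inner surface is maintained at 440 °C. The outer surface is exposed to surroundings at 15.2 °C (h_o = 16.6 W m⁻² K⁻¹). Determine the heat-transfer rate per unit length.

Q' = 9.05 kW/m

Series thermal resistances, inner to outer:
  R'_nickel alloy = ln(0.211/0.191)/(2πk) = 0.09958/(2π·10.5) = 0.001509 m·K/W
  R'_conv,out = 1/(2πr h) = 1/(2π·0.211·16.6) = 0.04544 m·K/W
ΣR = 0.001509 + 0.04544 = 0.04695 m·K/W
Q' = ΔT/ΣR = (440 °C − 15.2 °C)/0.04695 = 9050 W/m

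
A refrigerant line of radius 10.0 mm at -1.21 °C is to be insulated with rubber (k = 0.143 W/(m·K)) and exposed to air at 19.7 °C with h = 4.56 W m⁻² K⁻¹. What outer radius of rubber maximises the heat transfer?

For a cylinder, r_cr = k_ins/h = 0.143/4.56 = 0.0314 m = 3.14 cm

r_cr = 3.14 cm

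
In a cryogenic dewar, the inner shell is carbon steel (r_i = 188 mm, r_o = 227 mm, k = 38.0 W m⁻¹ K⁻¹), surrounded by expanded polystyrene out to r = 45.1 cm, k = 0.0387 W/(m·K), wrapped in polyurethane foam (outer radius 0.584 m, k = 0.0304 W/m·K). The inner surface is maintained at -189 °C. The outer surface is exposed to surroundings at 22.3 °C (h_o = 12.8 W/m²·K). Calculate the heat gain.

Resistance network (inner→outer):
  R_carbon steel = (1/0.188 − 1/0.227)/(4πk) = 0.9139/(4π·38.0) = 0.001914 K/W
  R_expanded polystyrene = (1/0.227 − 1/0.451)/(4πk) = 2.188/(4π·0.0387) = 4.499 K/W
  R_polyurethane foam = (1/0.451 − 1/0.584)/(4πk) = 0.5050/(4π·0.0304) = 1.322 K/W
  R_conv,out = 1/(4πr²h) = 1/(4π·0.584²·12.8) = 0.01823 K/W
ΣR = 0.001914 + 4.499 + 1.322 + 0.01823 = 5.841 K/W
Q = ΔT/ΣR = (-189 °C − 22.3 °C)/5.841 = -36.2 W
(Negative Q ⇒ heat flows inward; heat gain = 36.2 W.)

Q = 36.2 W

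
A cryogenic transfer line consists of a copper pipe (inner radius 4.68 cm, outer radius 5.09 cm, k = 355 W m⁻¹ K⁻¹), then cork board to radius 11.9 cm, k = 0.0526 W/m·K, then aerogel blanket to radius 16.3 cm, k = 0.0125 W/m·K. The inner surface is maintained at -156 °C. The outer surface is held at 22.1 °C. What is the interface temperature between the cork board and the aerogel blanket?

Treat each layer as a resistance in series:
  R'_copper = ln(0.0509/0.0468)/(2πk) = 0.08398/(2π·355) = 3.765×10^-5 m·K/W
  R'_cork board = ln(0.119/0.0509)/(2πk) = 0.8493/(2π·0.0526) = 2.570 m·K/W
  R'_aerogel blanket = ln(0.163/0.119)/(2πk) = 0.3146/(2π·0.0125) = 4.006 m·K/W
ΣR = 3.765×10^-5 + 2.570 + 4.006 = 6.576 m·K/W
Q' = ΔT/ΣR = (-156 °C − 22.1 °C)/6.576 = -27.08 W/m
From the inner boundary to the cork board/aerogel blanket interface, ΣR_partial = 2.570 m·K/W.
T_interface = T_in − Q'·ΣR_partial = -156 °C − (-27.08)(2.570) = -86.4 °C

T = -86.4 °C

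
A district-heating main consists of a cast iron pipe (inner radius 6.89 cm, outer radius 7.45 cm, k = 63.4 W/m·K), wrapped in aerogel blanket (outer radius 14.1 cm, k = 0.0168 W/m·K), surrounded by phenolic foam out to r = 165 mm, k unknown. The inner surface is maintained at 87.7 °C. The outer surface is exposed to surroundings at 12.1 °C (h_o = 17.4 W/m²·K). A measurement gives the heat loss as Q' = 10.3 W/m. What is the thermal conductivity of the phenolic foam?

ΣR = ΔT/Q' = |87.7 − 12.1|/10.3 = 7.340 m·K/W
Known resistances:
  R'_cast iron = ln(0.0745/0.0689)/(2πk) = 0.07814/(2π·63.4) = 1.962×10^-4 m·K/W
  R'_aerogel blanket = ln(0.141/0.0745)/(2πk) = 0.6380/(2π·0.0168) = 6.044 m·K/W
  R'_conv,out = 1/(2πr h) = 1/(2π·0.165·17.4) = 0.05544 m·K/W
R_phenolic foam = ΣR − ΣR_known = 7.340 − 6.100 = 1.240 m·K/W
ln(r₂/r₁)/(2πk) = 1.240 ⇒ k = 0.1572/(2π·1.240) = 0.0202 W/m·K

k = 0.0202 W/m·K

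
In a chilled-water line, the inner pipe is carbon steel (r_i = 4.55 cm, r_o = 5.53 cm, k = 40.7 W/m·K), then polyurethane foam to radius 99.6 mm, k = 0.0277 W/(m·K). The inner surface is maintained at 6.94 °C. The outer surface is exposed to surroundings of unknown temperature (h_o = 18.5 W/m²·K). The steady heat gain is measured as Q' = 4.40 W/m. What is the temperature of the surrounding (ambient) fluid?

T_out = 22.2 °C

Sum the resistances:
  R'_carbon steel = ln(0.0553/0.0455)/(2πk) = 0.1951/(2π·40.7) = 7.628×10^-4 m·K/W
  R'_polyurethane foam = ln(0.0996/0.0553)/(2πk) = 0.5884/(2π·0.0277) = 3.381 m·K/W
  R'_conv,out = 1/(2πr h) = 1/(2π·0.0996·18.5) = 0.08638 m·K/W
ΣR = 3.468 m·K/W
ΔT = Q'·ΣR = 4.40 × 3.468 = 15.26 K
Heat flows inward, so T_out = T_in + ΔT = 6.94 + 15.26 = 22.2 °C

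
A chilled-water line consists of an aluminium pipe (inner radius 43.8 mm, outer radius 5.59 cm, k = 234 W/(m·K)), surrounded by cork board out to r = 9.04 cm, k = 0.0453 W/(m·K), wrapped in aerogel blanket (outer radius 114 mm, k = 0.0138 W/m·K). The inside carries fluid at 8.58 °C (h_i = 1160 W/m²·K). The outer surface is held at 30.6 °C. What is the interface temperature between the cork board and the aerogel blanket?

T = 17.1 °C

Series thermal resistances, inner to outer:
  R'_conv,in = 1/(2πr h) = 1/(2π·0.0438·1160) = 0.003132 m·K/W
  R'_aluminium = ln(0.0559/0.0438)/(2πk) = 0.2439/(2π·234) = 1.659×10^-4 m·K/W
  R'_cork board = ln(0.0904/0.0559)/(2πk) = 0.4807/(2π·0.0453) = 1.689 m·K/W
  R'_aerogel blanket = ln(0.114/0.0904)/(2πk) = 0.2320/(2π·0.0138) = 2.675 m·K/W
ΣR = 0.003132 + 1.659×10^-4 + 1.689 + 2.675 = 4.367 m·K/W
Q' = ΔT/ΣR = (8.58 °C − 30.6 °C)/4.367 = -5.042 W/m
From the inner boundary to the cork board/aerogel blanket interface, ΣR_partial = 1.692 m·K/W.
T_interface = T_in − Q'·ΣR_partial = 8.58 °C − (-5.042)(1.692) = 17.1 °C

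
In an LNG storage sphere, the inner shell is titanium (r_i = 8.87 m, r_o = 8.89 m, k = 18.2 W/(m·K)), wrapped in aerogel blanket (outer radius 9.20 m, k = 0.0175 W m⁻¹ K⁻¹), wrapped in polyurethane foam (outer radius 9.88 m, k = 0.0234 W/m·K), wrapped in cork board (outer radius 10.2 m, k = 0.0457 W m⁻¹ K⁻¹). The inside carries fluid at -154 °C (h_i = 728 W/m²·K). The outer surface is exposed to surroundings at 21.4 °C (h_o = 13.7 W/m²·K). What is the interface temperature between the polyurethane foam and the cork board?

T = 1.1 °C

Resistance network (inner→outer):
  R_conv,in = 1/(4πr²h) = 1/(4π·8.87²·728) = 1.389×10^-6 K/W
  R_titanium = (1/8.87 − 1/8.89)/(4πk) = 2.536×10^-4/(4π·18.2) = 1.109×10^-6 K/W
  R_aerogel blanket = (1/8.89 − 1/9.20)/(4πk) = 0.003790/(4π·0.0175) = 0.01724 K/W
  R_polyurethane foam = (1/9.20 − 1/9.88)/(4πk) = 0.007481/(4π·0.0234) = 0.02544 K/W
  R_cork board = (1/9.88 − 1/10.2)/(4πk) = 0.003175/(4π·0.0457) = 0.005529 K/W
  R_conv,out = 1/(4πr²h) = 1/(4π·10.2²·13.7) = 5.583×10^-5 K/W
ΣR = 1.389×10^-6 + 1.109×10^-6 + 0.01724 + 0.02544 + 0.005529 + 5.583×10^-5 = 0.04827 K/W
Q = ΔT/ΣR = (-154 °C − 21.4 °C)/0.04827 = -3634 W
From the inner boundary to the polyurethane foam/cork board interface, ΣR_partial = 0.04268 K/W.
T_interface = T_in − Q·ΣR_partial = -154 °C − (-3634)(0.04268) = 1.1 °C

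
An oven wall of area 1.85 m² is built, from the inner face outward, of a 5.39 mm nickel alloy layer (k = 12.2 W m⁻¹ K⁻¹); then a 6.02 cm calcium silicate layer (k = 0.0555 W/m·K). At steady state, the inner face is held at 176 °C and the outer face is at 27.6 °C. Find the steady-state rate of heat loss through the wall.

Treat each layer as a resistance in series:
  R_nickel alloy = L/(kA) = 0.00539/(12.2·1.85) = 2.388×10^-4 K/W
  R_calcium silicate = L/(kA) = 0.0602/(0.0555·1.85) = 0.5863 K/W
ΣR = 2.388×10^-4 + 0.5863 = 0.5865 K/W
Q = ΔT/ΣR = (176 °C − 27.6 °C)/0.5865 = 253 W

Q = 253 W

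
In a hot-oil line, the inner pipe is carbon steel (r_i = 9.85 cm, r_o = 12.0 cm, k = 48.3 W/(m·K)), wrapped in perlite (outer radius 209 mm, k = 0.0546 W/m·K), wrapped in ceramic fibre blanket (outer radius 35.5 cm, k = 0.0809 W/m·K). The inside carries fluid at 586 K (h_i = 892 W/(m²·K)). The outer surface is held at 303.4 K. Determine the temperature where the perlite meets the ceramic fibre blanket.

T = 414 K

Series thermal resistances, inner to outer:
  R'_conv,in = 1/(2πr h) = 1/(2π·0.0985·892) = 0.001811 m·K/W
  R'_carbon steel = ln(0.120/0.0985)/(2πk) = 0.1974/(2π·48.3) = 6.506×10^-4 m·K/W
  R'_perlite = ln(0.209/0.120)/(2πk) = 0.5548/(2π·0.0546) = 1.617 m·K/W
  R'_ceramic fibre blanket = ln(0.355/0.209)/(2πk) = 0.5298/(2π·0.0809) = 1.042 m·K/W
ΣR = 0.001811 + 6.506×10^-4 + 1.617 + 1.042 = 2.661 m·K/W
Q' = ΔT/ΣR = (586 K − 303.4 K)/2.661 = 106.2 W/m
From the inner boundary to the perlite/ceramic fibre blanket interface, ΣR_partial = 1.619 m·K/W.
T_interface = T_in − Q'·ΣR_partial = 586 K − (106.2)(1.619) = 414 K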